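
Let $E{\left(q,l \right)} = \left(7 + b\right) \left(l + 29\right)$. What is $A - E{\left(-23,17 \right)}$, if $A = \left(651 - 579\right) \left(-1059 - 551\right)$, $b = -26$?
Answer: $-115046$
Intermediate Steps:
$E{\left(q,l \right)} = -551 - 19 l$ ($E{\left(q,l \right)} = \left(7 - 26\right) \left(l + 29\right) = - 19 \left(29 + l\right) = -551 - 19 l$)
$A = -115920$ ($A = 72 \left(-1610\right) = -115920$)
$A - E{\left(-23,17 \right)} = -115920 - \left(-551 - 323\right) = -115920 - -874 = -115920 + 874 = -115046$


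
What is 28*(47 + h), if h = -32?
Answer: 420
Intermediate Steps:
28*(47 + h) = 28*(47 - 32) = 28*15 = 420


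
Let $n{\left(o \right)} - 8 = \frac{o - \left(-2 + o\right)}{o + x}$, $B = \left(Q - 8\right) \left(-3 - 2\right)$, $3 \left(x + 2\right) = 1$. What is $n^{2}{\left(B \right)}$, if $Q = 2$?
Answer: $\frac{470596}{7225} \approx 65.134$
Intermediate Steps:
$x = - \frac{5}{3}$ ($x = -2 + \frac{1}{3} \cdot 1 = -2 + \frac{1}{3} = - \frac{5}{3} \approx -1.6667$)
$B = 30$ ($B = \left(2 - 8\right) \left(-3 - 2\right) = \left(2 - 8\right) \left(-5\right) = \left(-6\right) \left(-5\right) = 30$)
$n{\left(o \right)} = 8 + \frac{2}{- \frac{5}{3} + o}$ ($n{\left(o \right)} = 8 + \frac{o - \left(-2 + o\right)}{o - \frac{5}{3}} = 8 + \frac{2}{- \frac{5}{3} + o}$)
$n^{2}{\left(B \right)} = \left(\frac{2 \left(-17 + 12 \cdot 30\right)}{-5 + 3 \cdot 30}\right)^{2} = \left(\frac{2 \left(-17 + 360\right)}{-5 + 90}\right)^{2} = \left(2 \cdot \frac{1}{85} \cdot 343\right)^{2} = \left(\frac{686}{85}\right)^{2} = \frac{470596}{7225}$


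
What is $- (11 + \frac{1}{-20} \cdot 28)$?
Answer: $- \frac{48}{5} \approx -9.6$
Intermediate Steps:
$- (11 + \frac{1}{-20} \cdot 28) = - (11 - \frac{7}{5}) = \left(-1\right) \frac{48}{5} = - \frac{48}{5}$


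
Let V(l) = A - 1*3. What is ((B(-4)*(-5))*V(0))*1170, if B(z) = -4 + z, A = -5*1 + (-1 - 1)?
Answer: -468000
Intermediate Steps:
A = -7 (A = -5 - 2 = -7)
V(l) = -10 (V(l) = -7 - 1*3 = -7 - 3 = -10)
((B(-4)*(-5))*V(0))*1170 = (((-4 - 4)*(-5))*(-10))*1170 = (-8*(-5)*(-10))*1170 = (40*(-10))*1170 = -400*1170 = -468000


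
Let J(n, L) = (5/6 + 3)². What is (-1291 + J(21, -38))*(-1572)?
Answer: 6019057/3 ≈ 2.0064e+6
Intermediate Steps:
J(n, L) = 529/36 (J(n, L) = (5*(⅙) + 3)² = (⅚ + 3)² = (23/6)² = 529/36)
(-1291 + J(21, -38))*(-1572) = (-1291 + 529/36)*(-1572) = -45947/36*(-1572) = 6019057/3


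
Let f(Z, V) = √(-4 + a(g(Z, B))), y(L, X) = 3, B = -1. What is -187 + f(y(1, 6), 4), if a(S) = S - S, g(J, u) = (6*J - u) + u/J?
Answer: -187 + 2*I ≈ -187.0 + 2.0*I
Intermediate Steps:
g(J, u) = -u + 6*J + u/J (g(J, u) = (-u + 6*J) + u/J = -u + 6*J + u/J)
a(S) = 0
f(Z, V) = 2*I (f(Z, V) = √(-4 + 0) = √(-4) = 2*I)
-187 + f(y(1, 6), 4) = -187 + 2*I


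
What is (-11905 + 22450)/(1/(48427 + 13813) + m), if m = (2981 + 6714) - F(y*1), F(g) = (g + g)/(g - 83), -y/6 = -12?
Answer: 7219528800/6646547371 ≈ 1.0862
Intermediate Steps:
y = 72 (y = -6*(-12) = 72)
F(g) = 2*g/(-83 + g) (F(g) = (2*g)/(-83 + g) = 2*g/(-83 + g))
m = 106789/11 (m = (2981 + 6714) - 2*72*1/(-83 + 72*1) = 9695 - 2*72/(-83 + 72) = 9695 - 2*72/(-11) = 9695 - 2*72*(-1)/11 = 9695 - 1*(-144/11) = 9695 + 144/11 = 106789/11 ≈ 9708.1)
(-11905 + 22450)/(1/(48427 + 13813) + m) = (-11905 + 22450)/(1/(48427 + 13813) + 106789/11) = 10545/(1/62240 + 106789/11) = 10545/(6646547371/684640) = 10545*(684640/6646547371) = 7219528800/6646547371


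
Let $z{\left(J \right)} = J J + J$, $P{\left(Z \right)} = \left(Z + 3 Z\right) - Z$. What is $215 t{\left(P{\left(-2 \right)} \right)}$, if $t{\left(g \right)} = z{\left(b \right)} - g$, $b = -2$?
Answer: $1720$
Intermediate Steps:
$P{\left(Z \right)} = 3 Z$ ($P{\left(Z \right)} = 4 Z - Z = 3 Z$)
$z{\left(J \right)} = J + J^{2}$ ($z{\left(J \right)} = J^{2} + J = J + J^{2}$)
$t{\left(g \right)} = 2 - g$ ($t{\left(g \right)} = - 2 \left(1 - 2\right) - g = \left(-2\right) \left(-1\right) - g = 2 - g$)
$215 t{\left(P{\left(-2 \right)} \right)} = 215 \left(2 - 3 \left(-2\right)\right) = 215 \left(2 - -6\right) = 215 \left(2 + 6\right) = 215 \cdot 8 = 1720$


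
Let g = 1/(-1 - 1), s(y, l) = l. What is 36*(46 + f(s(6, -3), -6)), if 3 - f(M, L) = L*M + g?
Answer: 1134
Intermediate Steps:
g = -½ (g = 1/(-2) = -½ ≈ -0.50000)
f(M, L) = 7/2 - L*M (f(M, L) = 3 - (L*M - ½) = 3 - (-½ + L*M) = 3 + (½ - L*M) = 7/2 - L*M)
36*(46 + f(s(6, -3), -6)) = 36*(46 + (7/2 - 1*(-6)*(-3))) = 36*(46 + (7/2 - 18)) = 36*(46 - 29/2) = 36*(63/2) = 1134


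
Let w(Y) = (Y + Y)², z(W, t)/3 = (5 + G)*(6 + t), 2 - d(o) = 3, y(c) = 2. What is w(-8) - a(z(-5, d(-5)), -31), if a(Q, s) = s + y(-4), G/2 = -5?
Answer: 285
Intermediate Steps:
G = -10 (G = 2*(-5) = -10)
d(o) = -1 (d(o) = 2 - 1*3 = 2 - 3 = -1)
z(W, t) = -90 - 15*t (z(W, t) = 3*((5 - 10)*(6 + t)) = 3*(-5*(6 + t)) = 3*(-30 - 5*t) = -90 - 15*t)
w(Y) = 4*Y² (w(Y) = (2*Y)² = 4*Y²)
a(Q, s) = 2 + s (a(Q, s) = s + 2 = 2 + s)
w(-8) - a(z(-5, d(-5)), -31) = 4*(-8)² - (2 - 31) = 4*64 - 1*(-29) = 256 + 29 = 285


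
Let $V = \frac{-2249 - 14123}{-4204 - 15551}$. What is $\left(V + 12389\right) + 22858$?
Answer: $\frac{696320857}{19755} \approx 35248.0$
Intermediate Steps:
$V = \frac{16372}{19755}$ ($V = - \frac{16372}{-19755} = \left(-16372\right) \left(- \frac{1}{19755}\right) = \frac{16372}{19755} \approx 0.82875$)
$\left(V + 12389\right) + 22858 = \left(\frac{16372}{19755} + 12389\right) + 22858 = \frac{244761067}{19755} + 22858 = \frac{696320857}{19755}$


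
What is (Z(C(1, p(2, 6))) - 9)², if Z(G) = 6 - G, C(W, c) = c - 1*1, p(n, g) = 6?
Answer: 64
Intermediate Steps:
C(W, c) = -1 + c (C(W, c) = c - 1 = -1 + c)
(Z(C(1, p(2, 6))) - 9)² = ((6 - (-1 + 6)) - 9)² = ((6 - 1*5) - 9)² = ((6 - 5) - 9)² = (1 - 9)² = (-8)² = 64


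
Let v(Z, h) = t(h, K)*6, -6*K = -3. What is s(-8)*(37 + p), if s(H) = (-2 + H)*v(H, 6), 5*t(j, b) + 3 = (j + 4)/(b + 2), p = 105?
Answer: -1704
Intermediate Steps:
K = ½ (K = -⅙*(-3) = ½ ≈ 0.50000)
t(j, b) = -⅗ + (4 + j)/(5*(2 + b)) (t(j, b) = -⅗ + ((j + 4)/(b + 2))/5 = -⅗ + ((4 + j)/(2 + b))/5 = -⅗ + (4 + j)/(5*(2 + b)))
v(Z, h) = -42/25 + 12*h/25 (v(Z, h) = ((-2 + h - 3*½)/(5*(2 + ½)))*6 = ((-2 + h - 3/2)/(5*(5/2)))*6 = ((⅕)*(⅖)*(-7/2 + h))*6 = (-7/25 + 2*h/25)*6 = -42/25 + 12*h/25)
s(H) = -12/5 + 6*H/5 (s(H) = (-2 + H)*(-42/25 + (12/25)*6) = (-2 + H)*(-42/25 + 72/25) = (-2 + H)*(6/5) = -12/5 + 6*H/5)
s(-8)*(37 + p) = (-12/5 + (6/5)*(-8))*(37 + 105) = (-12/5 - 48/5)*142 = -12*142 = -1704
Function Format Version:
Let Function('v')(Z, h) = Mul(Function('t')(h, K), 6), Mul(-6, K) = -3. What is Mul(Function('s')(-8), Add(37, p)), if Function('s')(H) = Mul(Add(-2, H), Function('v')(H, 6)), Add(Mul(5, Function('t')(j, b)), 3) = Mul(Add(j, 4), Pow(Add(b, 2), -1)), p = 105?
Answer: -1704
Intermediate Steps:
K = Rational(1, 2) (K = Mul(Rational(-1, 6), -3) = Rational(1, 2) ≈ 0.50000)
Function('t')(j, b) = Add(Rational(-3, 5), Mul(Rational(1, 5), Pow(Add(2, b), -1), Add(4, j))) (Function('t')(j, b) = Add(Rational(-3, 5), Mul(Rational(1, 5), Mul(Add(j, 4), Pow(Add(b, 2), -1)))) = Add(Rational(-3, 5), Mul(Rational(1, 5), Mul(Add(4, j), Pow(Add(2, b), -1)))) = Add(Rational(-3, 5), Mul(Rational(1, 5), Mul(Pow(Add(2, b), -1), Add(4, j)))) = Add(Rational(-3, 5), Mul(Rational(1, 5), Pow(Add(2, b), -1), Add(4, j))))
Function('v')(Z, h) = Add(Rational(-42, 25), Mul(Rational(12, 25), h)) (Function('v')(Z, h) = Mul(Mul(Rational(1, 5), Pow(Add(2, Rational(1, 2)), -1), Add(-2, h, Mul(-3, Rational(1, 2)))), 6) = Mul(Mul(Rational(1, 5), Pow(Rational(5, 2), -1), Add(-2, h, Rational(-3, 2))), 6) = Mul(Mul(Rational(1, 5), Rational(2, 5), Add(Rational(-7, 2), h)), 6) = Mul(Add(Rational(-7, 25), Mul(Rational(2, 25), h)), 6) = Add(Rational(-42, 25), Mul(Rational(12, 25), h)))
Function('s')(H) = Add(Rational(-12, 5), Mul(Rational(6, 5), H)) (Function('s')(H) = Mul(Add(-2, H), Add(Rational(-42, 25), Mul(Rational(12, 25), 6))) = Mul(Add(-2, H), Add(Rational(-42, 25), Rational(72, 25))) = Mul(Add(-2, H), Rational(6, 5)) = Add(Rational(-12, 5), Mul(Rational(6, 5), H)))
Mul(Function('s')(-8), Add(37, p)) = Mul(Add(Rational(-12, 5), Mul(Rational(6, 5), -8)), Add(37, 105)) = Mul(Add(Rational(-12, 5), Rational(-48, 5)), 142) = Mul(-12, 142) = -1704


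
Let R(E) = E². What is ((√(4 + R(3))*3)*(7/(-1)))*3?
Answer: -63*√13 ≈ -227.15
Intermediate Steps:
((√(4 + R(3))*3)*(7/(-1)))*3 = ((√(4 + 3²)*3)*(7/(-1)))*3 = ((√(4 + 9)*3)*(7*(-1)))*3 = ((√13*3)*(-7))*3 = ((3*√13)*(-7))*3 = -21*√13*3 = -63*√13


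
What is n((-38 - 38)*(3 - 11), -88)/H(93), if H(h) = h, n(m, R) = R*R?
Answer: 7744/93 ≈ 83.269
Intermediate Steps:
n(m, R) = R**2
n((-38 - 38)*(3 - 11), -88)/H(93) = (-88)**2/93 = 7744*(1/93) = 7744/93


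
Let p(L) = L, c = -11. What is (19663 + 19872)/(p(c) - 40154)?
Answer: -7907/8033 ≈ -0.98431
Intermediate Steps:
(19663 + 19872)/(p(c) - 40154) = (19663 + 19872)/(-11 - 40154) = 39535/(-40165) = 39535*(-1/40165) = -7907/8033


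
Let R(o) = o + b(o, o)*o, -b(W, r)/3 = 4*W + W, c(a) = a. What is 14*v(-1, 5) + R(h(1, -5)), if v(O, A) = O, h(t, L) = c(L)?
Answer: -394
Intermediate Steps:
h(t, L) = L
b(W, r) = -15*W (b(W, r) = -3*(4*W + W) = -15*W)
R(o) = o - 15*o**2 (R(o) = o + (-15*o)*o = o - 15*o**2)
14*v(-1, 5) + R(h(1, -5)) = 14*(-1) - 5*(1 - 15*(-5)) = -14 - 5*(1 + 75) = -14 - 5*76 = -14 - 380 = -394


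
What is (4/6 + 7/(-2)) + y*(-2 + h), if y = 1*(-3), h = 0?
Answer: 19/6 ≈ 3.1667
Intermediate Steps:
y = -3
(4/6 + 7/(-2)) + y*(-2 + h) = (4/6 + 7/(-2)) - 3*(-2 + 0) = (4*(⅙) + 7*(-½)) - 3*(-2) = (⅔ - 7/2) + 6 = -17/6 + 6 = 19/6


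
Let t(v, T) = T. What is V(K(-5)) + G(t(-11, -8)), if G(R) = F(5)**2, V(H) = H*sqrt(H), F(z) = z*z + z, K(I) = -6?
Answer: 900 - 6*I*sqrt(6) ≈ 900.0 - 14.697*I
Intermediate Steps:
F(z) = z + z**2 (F(z) = z**2 + z = z + z**2)
V(H) = H**(3/2)
G(R) = 900 (G(R) = (5*(1 + 5))**2 = (5*6)**2 = 30**2 = 900)
V(K(-5)) + G(t(-11, -8)) = (-6)**(3/2) + 900 = -6*I*sqrt(6) + 900 = 900 - 6*I*sqrt(6)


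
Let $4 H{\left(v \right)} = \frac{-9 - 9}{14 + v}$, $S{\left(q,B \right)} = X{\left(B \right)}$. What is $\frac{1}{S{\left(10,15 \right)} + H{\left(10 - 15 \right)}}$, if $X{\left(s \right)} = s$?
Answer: $\frac{2}{29} \approx 0.068966$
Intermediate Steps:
$S{\left(q,B \right)} = B$
$H{\left(v \right)} = - \frac{9}{2 \left(14 + v\right)}$ ($H{\left(v \right)} = \frac{\left(-9 - 9\right) \frac{1}{14 + v}}{4} = \frac{\left(-18\right) \frac{1}{14 + v}}{4} = - \frac{9}{2 \left(14 + v\right)}$)
$\frac{1}{S{\left(10,15 \right)} + H{\left(10 - 15 \right)}} = \frac{1}{15 - \frac{9}{28 + 2 \left(10 - 15\right)}} = \frac{1}{15 - \frac{9}{28 + 2 \left(-5\right)}} = \frac{1}{15 - \frac{9}{28 - 10}} = \frac{1}{15 - \frac{9}{18}} = \frac{1}{15 - \frac{1}{2}} = \frac{1}{\frac{29}{2}} = \frac{2}{29}$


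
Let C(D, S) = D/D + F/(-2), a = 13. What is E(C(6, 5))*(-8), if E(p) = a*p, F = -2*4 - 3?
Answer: -676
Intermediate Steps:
F = -11 (F = -8 - 3 = -11)
C(D, S) = 13/2 (C(D, S) = D/D - 11/(-2) = 1 - 11*(-1/2) = 1 + 11/2 = 13/2)
E(p) = 13*p
E(C(6, 5))*(-8) = (13*(13/2))*(-8) = (169/2)*(-8) = -676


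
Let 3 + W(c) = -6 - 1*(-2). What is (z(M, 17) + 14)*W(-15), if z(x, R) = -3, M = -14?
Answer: -77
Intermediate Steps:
W(c) = -7 (W(c) = -3 + (-6 - 1*(-2)) = -3 + (-6 + 2) = -3 - 4 = -7)
(z(M, 17) + 14)*W(-15) = (-3 + 14)*(-7) = 11*(-7) = -77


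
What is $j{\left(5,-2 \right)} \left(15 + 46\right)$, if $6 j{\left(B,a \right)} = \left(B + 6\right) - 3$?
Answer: $\frac{244}{3} \approx 81.333$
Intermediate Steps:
$j{\left(B,a \right)} = \frac{1}{2} + \frac{B}{6}$ ($j{\left(B,a \right)} = \frac{\left(B + 6\right) - 3}{6} = \frac{\left(6 + B\right) - 3}{6} = \frac{3 + B}{6} = \frac{1}{2} + \frac{B}{6}$)
$j{\left(5,-2 \right)} \left(15 + 46\right) = \left(\frac{1}{2} + \frac{1}{6} \cdot 5\right) \left(15 + 46\right) = \left(\frac{1}{2} + \frac{5}{6}\right) 61 = \frac{4}{3} \cdot 61 = \frac{244}{3}$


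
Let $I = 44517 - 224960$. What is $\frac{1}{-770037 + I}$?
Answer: $- \frac{1}{950480} \approx -1.0521 \cdot 10^{-6}$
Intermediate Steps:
$I = -180443$
$\frac{1}{-770037 + I} = \frac{1}{-770037 - 180443} = \frac{1}{-950480} = - \frac{1}{950480}$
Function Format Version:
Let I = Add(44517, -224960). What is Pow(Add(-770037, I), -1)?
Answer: Rational(-1, 950480) ≈ -1.0521e-6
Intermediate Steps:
I = -180443
Pow(Add(-770037, I), -1) = Pow(Add(-770037, -180443), -1) = Pow(-950480, -1) = Rational(-1, 950480)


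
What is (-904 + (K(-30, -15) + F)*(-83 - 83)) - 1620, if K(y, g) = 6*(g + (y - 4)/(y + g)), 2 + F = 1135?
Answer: -2646218/15 ≈ -1.7641e+5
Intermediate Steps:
F = 1133 (F = -2 + 1135 = 1133)
K(y, g) = 6*g + 6*(-4 + y)/(g + y) (K(y, g) = 6*(g + (-4 + y)/(g + y)) = 6*g + 6*(-4 + y)/(g + y))
(-904 + (K(-30, -15) + F)*(-83 - 83)) - 1620 = (-904 + (6*(-4 - 30 + (-15)**2 - 15*(-30))/(-15 - 30) + 1133)*(-83 - 83)) - 1620 = (-904 + (6*(-4 - 30 + 225 + 450)/(-45) + 1133)*(-166)) - 1620 = (-904 + (6*(-1/45)*641 + 1133)*(-166)) - 1620 = (-904 + (-1282/15 + 1133)*(-166)) - 1620 = (-904 + (15713/15)*(-166)) - 1620 = (-904 - 2608358/15) - 1620 = -2621918/15 - 1620 = -2646218/15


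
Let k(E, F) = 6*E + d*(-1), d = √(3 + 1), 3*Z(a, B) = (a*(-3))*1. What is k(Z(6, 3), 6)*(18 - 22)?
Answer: 152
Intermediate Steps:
Z(a, B) = -a (Z(a, B) = ((a*(-3))*1)/3 = (-3*a*1)/3 = (-3*a)/3 = -a)
d = 2 (d = √4 = 2)
k(E, F) = -2 + 6*E (k(E, F) = 6*E + 2*(-1) = 6*E - 2 = -2 + 6*E)
k(Z(6, 3), 6)*(18 - 22) = (-2 + 6*(-1*6))*(18 - 22) = (-2 + 6*(-6))*(-4) = (-2 - 36)*(-4) = -38*(-4) = 152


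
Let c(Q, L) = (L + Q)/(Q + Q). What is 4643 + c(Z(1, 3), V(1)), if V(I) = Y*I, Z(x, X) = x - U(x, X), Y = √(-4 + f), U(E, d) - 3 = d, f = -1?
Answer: 9287/2 - I*√5/10 ≈ 4643.5 - 0.22361*I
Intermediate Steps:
U(E, d) = 3 + d
Y = I*√5 (Y = √(-4 - 1) = √(-5) = I*√5 ≈ 2.2361*I)
Z(x, X) = -3 + x - X (Z(x, X) = x - (3 + X) = x + (-3 - X) = -3 + x - X)
V(I) = I*I*√5 (V(I) = (I*√5)*I = I*I*√5)
c(Q, L) = (L + Q)/(2*Q) (c(Q, L) = (L + Q)/((2*Q)) = (L + Q)*(1/(2*Q)) = (L + Q)/(2*Q))
4643 + c(Z(1, 3), V(1)) = 4643 + (I*1*√5 + (-3 + 1 - 1*3))/(2*(-3 + 1 - 1*3)) = 4643 + (I*√5 + (-3 + 1 - 3))/(2*(-3 + 1 - 3)) = 4643 + (½)*(I*√5 - 5)/(-5) = 4643 + (½)*(-⅕)*(-5 + I*√5) = 4643 + (½ - I*√5/10) = 9287/2 - I*√5/10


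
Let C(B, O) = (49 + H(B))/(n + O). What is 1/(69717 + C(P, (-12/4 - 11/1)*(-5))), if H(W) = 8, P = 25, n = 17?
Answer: 29/2021812 ≈ 1.4344e-5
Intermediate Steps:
C(B, O) = 57/(17 + O) (C(B, O) = (49 + 8)/(17 + O) = 57/(17 + O))
1/(69717 + C(P, (-12/4 - 11/1)*(-5))) = 1/(69717 + 57/(17 + (-12/4 - 11/1)*(-5))) = 1/(69717 + 57/(17 + (-12*1/4 - 11*1)*(-5))) = 1/(69717 + 57/(17 + (-3 - 11)*(-5))) = 1/(69717 + 57/(17 - 14*(-5))) = 1/(69717 + 57/(17 + 70)) = 1/(69717 + 57/87) = 1/(69717 + 57*(1/87)) = 1/(69717 + 19/29) = 1/(2021812/29) = 29/2021812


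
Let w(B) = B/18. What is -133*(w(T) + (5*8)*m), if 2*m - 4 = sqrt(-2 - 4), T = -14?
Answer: -94829/9 - 2660*I*sqrt(6) ≈ -10537.0 - 6515.6*I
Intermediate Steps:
w(B) = B/18 (w(B) = B*(1/18) = B/18)
m = 2 + I*sqrt(6)/2 (m = 2 + sqrt(-2 - 4)/2 = 2 + sqrt(-6)/2 = 2 + (I*sqrt(6))/2 = 2 + I*sqrt(6)/2 ≈ 2.0 + 1.2247*I)
-133*(w(T) + (5*8)*m) = -133*((1/18)*(-14) + (5*8)*(2 + I*sqrt(6)/2)) = -133*(-7/9 + 40*(2 + I*sqrt(6)/2)) = -133*(-7/9 + (80 + 20*I*sqrt(6))) = -133*(713/9 + 20*I*sqrt(6)) = -94829/9 - 2660*I*sqrt(6)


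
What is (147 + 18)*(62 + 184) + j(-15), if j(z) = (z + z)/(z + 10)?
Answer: 40596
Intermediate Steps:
j(z) = 2*z/(10 + z) (j(z) = (2*z)/(10 + z) = 2*z/(10 + z))
(147 + 18)*(62 + 184) + j(-15) = (147 + 18)*(62 + 184) + 2*(-15)/(10 - 15) = 165*246 + 2*(-15)/(-5) = 40590 + 2*(-15)*(-⅕) = 40590 + 6 = 40596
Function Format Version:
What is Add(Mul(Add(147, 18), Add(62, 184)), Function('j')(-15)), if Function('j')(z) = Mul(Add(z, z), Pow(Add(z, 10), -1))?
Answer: 40596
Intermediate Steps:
Function('j')(z) = Mul(2, z, Pow(Add(10, z), -1)) (Function('j')(z) = Mul(Mul(2, z), Pow(Add(10, z), -1)) = Mul(2, z, Pow(Add(10, z), -1)))
Add(Mul(Add(147, 18), Add(62, 184)), Function('j')(-15)) = Add(Mul(Add(147, 18), Add(62, 184)), Mul(2, -15, Pow(Add(10, -15), -1))) = Add(Mul(165, 246), Mul(2, -15, Pow(-5, -1))) = Add(40590, Mul(2, -15, Rational(-1, 5))) = Add(40590, 6) = 40596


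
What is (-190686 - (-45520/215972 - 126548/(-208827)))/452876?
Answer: -1075013260472825/2553132879626418 ≈ -0.42106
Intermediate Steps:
(-190686 - (-45520/215972 - 126548/(-208827)))/452876 = (-190686 - (-45520*1/215972 - 126548*(-1/208827)))*(1/452876) = (-190686 - (-11380/53993 + 126548/208827))*(1/452876) = (-190686 - 1*4456254904/11275196211)*(1/452876) = (-190686 - 4456254904/11275196211)*(1/452876) = -2150026520945650/11275196211*1/452876 = -1075013260472825/2553132879626418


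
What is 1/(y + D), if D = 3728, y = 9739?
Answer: 1/13467 ≈ 7.4256e-5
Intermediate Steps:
1/(y + D) = 1/(9739 + 3728) = 1/13467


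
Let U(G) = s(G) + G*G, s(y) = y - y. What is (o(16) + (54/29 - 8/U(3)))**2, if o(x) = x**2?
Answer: 4498384900/68121 ≈ 66035.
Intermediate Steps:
s(y) = 0
U(G) = G**2 (U(G) = 0 + G*G = 0 + G**2 = G**2)
(o(16) + (54/29 - 8/U(3)))**2 = (16**2 + (54/29 - 8/(3**2)))**2 = (256 + (54*(1/29) - 8/9))**2 = (256 + (54/29 - 8*1/9))**2 = (256 + (54/29 - 8/9))**2 = (256 + 254/261)**2 = (67070/261)**2 = 4498384900/68121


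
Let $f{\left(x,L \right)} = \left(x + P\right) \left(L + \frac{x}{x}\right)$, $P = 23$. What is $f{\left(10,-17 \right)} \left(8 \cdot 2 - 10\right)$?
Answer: $-3168$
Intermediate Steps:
$f{\left(x,L \right)} = \left(1 + L\right) \left(23 + x\right)$ ($f{\left(x,L \right)} = \left(x + 23\right) \left(L + \frac{x}{x}\right) = \left(23 + x\right) \left(L + 1\right) = \left(23 + x\right) \left(1 + L\right) = \left(1 + L\right) \left(23 + x\right)$)
$f{\left(10,-17 \right)} \left(8 \cdot 2 - 10\right) = \left(23 + 10 + 23 \left(-17\right) - 170\right) \left(8 \cdot 2 - 10\right) = \left(23 + 10 - 391 - 170\right) \left(16 - 10\right) = \left(-528\right) 6 = -3168$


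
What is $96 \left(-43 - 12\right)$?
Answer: $-5280$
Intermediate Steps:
$96 \left(-43 - 12\right) = 96 \left(-55\right) = -5280$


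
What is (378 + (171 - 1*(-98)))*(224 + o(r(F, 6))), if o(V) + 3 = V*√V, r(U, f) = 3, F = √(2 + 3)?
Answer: 142987 + 1941*√3 ≈ 1.4635e+5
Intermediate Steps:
F = √5 ≈ 2.2361
o(V) = -3 + V^(3/2) (o(V) = -3 + V*√V = -3 + V^(3/2))
(378 + (171 - 1*(-98)))*(224 + o(r(F, 6))) = (378 + (171 - 1*(-98)))*(224 + (-3 + 3^(3/2))) = (378 + (171 + 98))*(224 + (-3 + 3*√3)) = (378 + 269)*(221 + 3*√3) = 647*(221 + 3*√3) = 142987 + 1941*√3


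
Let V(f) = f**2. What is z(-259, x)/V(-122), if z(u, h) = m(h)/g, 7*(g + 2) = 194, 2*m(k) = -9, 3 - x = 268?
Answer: -7/595360 ≈ -1.1758e-5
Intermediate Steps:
x = -265 (x = 3 - 1*268 = 3 - 268 = -265)
m(k) = -9/2 (m(k) = (1/2)*(-9) = -9/2)
g = 180/7 (g = -2 + (1/7)*194 = -2 + 194/7 = 180/7 ≈ 25.714)
z(u, h) = -7/40 (z(u, h) = -9/(2*180/7) = -9/2*7/180 = -7/40)
z(-259, x)/V(-122) = -7/(40*((-122)**2)) = -7/40/14884 = -7/40*1/14884 = -7/595360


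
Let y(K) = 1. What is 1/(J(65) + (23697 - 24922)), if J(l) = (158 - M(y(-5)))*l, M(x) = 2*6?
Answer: 1/8265 ≈ 0.00012099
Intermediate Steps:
M(x) = 12
J(l) = 146*l (J(l) = (158 - 1*12)*l = (158 - 12)*l = 146*l)
1/(J(65) + (23697 - 24922)) = 1/(146*65 + (23697 - 24922)) = 1/(9490 - 1225) = 1/8265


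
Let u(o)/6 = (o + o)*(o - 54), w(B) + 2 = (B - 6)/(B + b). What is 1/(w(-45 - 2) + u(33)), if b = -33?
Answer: -80/665387 ≈ -0.00012023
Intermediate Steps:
w(B) = -2 + (-6 + B)/(-33 + B) (w(B) = -2 + (B - 6)/(B - 33) = -2 + (-6 + B)/(-33 + B))
u(o) = 12*o*(-54 + o) (u(o) = 6*((o + o)*(o - 54)) = 6*((2*o)*(-54 + o)) = 6*(2*o*(-54 + o)) = 12*o*(-54 + o))
1/(w(-45 - 2) + u(33)) = 1/((60 - (-45 - 2))/(-33 + (-45 - 2)) + 12*33*(-54 + 33)) = 1/((60 - 1*(-47))/(-33 - 47) + 12*33*(-21)) = 1/((60 + 47)/(-80) - 8316) = 1/(-1/80*107 - 8316) = 1/(-107/80 - 8316) = 1/(-665387/80) = -80/665387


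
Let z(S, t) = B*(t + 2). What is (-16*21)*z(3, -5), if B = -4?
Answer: -4032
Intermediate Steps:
z(S, t) = -8 - 4*t (z(S, t) = -4*(t + 2) = -4*(2 + t) = -8 - 4*t)
(-16*21)*z(3, -5) = (-16*21)*(-8 - 4*(-5)) = -336*(-8 + 20) = -336*12 = -4032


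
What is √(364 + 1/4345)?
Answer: √6871969445/4345 ≈ 19.079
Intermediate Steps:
√(364 + 1/4345) = √(1581581/4345) = √6871969445/4345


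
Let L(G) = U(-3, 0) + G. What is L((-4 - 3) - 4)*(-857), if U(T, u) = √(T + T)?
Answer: 9427 - 857*I*√6 ≈ 9427.0 - 2099.2*I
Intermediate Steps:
U(T, u) = √2*√T (U(T, u) = √(2*T) = √2*√T)
L(G) = G + I*√6 (L(G) = √2*√(-3) + G = √2*(I*√3) + G = I*√6 + G = G + I*√6)
L((-4 - 3) - 4)*(-857) = (((-4 - 3) - 4) + I*√6)*(-857) = ((-7 - 4) + I*√6)*(-857) = (-11 + I*√6)*(-857) = 9427 - 857*I*√6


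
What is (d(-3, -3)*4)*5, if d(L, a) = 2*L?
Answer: -120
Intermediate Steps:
(d(-3, -3)*4)*5 = ((2*(-3))*4)*5 = -6*4*5 = -24*5 = -120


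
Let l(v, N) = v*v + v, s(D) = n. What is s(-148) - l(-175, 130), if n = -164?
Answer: -30614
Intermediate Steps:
s(D) = -164
l(v, N) = v + v² (l(v, N) = v² + v = v + v²)
s(-148) - l(-175, 130) = -164 - (-175)*(1 - 175) = -164 - (-175)*(-174) = -164 - 1*30450 = -164 - 30450 = -30614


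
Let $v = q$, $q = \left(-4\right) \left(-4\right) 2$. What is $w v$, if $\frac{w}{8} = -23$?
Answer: $-5888$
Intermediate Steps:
$w = -184$ ($w = 8 \left(-23\right) = -184$)
$q = 32$ ($q = 16 \cdot 2 = 32$)
$v = 32$
$w v = \left(-184\right) 32 = -5888$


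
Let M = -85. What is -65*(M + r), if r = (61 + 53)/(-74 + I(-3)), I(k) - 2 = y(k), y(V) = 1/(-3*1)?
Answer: 1221155/217 ≈ 5627.4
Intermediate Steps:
y(V) = -⅓ (y(V) = 1/(-3) = -⅓)
I(k) = 5/3 (I(k) = 2 - ⅓ = 5/3)
r = -342/217 (r = (61 + 53)/(-74 + 5/3) = 114/(-217/3) = 114*(-3/217) = -342/217 ≈ -1.5760)
-65*(M + r) = -65*(-85 - 342/217) = -65*(-18787/217) = 1221155/217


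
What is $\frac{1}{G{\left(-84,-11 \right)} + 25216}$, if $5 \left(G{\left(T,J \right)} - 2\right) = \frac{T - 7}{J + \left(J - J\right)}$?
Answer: $\frac{55}{1387081} \approx 3.9652 \cdot 10^{-5}$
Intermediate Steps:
$G{\left(T,J \right)} = 2 + \frac{-7 + T}{5 J}$ ($G{\left(T,J \right)} = 2 + \frac{\left(T - 7\right) \frac{1}{J + \left(J - J\right)}}{5} = 2 + \frac{\left(-7 + T\right) \frac{1}{J + 0}}{5} = 2 + \frac{\left(-7 + T\right) \frac{1}{J}}{5} = 2 + \frac{\frac{1}{J} \left(-7 + T\right)}{5} = 2 + \frac{-7 + T}{5 J}$)
$\frac{1}{G{\left(-84,-11 \right)} + 25216} = \frac{1}{\frac{-7 - 84 + 10 \left(-11\right)}{5 \left(-11\right)} + 25216} = \frac{1}{\frac{1}{5} \left(- \frac{1}{11}\right) \left(-7 - 84 - 110\right) + 25216} = \frac{1}{\frac{1}{5} \left(- \frac{1}{11}\right) \left(-201\right) + 25216} = \frac{1}{\frac{201}{55} + 25216} = \frac{1}{\frac{1387081}{55}} = \frac{55}{1387081}$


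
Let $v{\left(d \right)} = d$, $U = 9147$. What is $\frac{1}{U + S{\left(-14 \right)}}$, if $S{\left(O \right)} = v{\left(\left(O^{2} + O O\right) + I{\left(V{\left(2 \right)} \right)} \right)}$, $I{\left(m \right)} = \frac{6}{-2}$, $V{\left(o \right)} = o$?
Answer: $\frac{1}{9536} \approx 0.00010487$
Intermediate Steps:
$I{\left(m \right)} = -3$ ($I{\left(m \right)} = 6 \left(- \frac{1}{2}\right) = -3$)
$S{\left(O \right)} = -3 + 2 O^{2}$ ($S{\left(O \right)} = \left(O^{2} + O O\right) - 3 = \left(O^{2} + O^{2}\right) - 3 = 2 O^{2} - 3 = -3 + 2 O^{2}$)
$\frac{1}{U + S{\left(-14 \right)}} = \frac{1}{9147 - \left(3 - 2 \left(-14\right)^{2}\right)} = \frac{1}{9147 + \left(-3 + 2 \cdot 196\right)} = \frac{1}{9147 + \left(-3 + 392\right)} = \frac{1}{9147 + 389} = \frac{1}{9536}$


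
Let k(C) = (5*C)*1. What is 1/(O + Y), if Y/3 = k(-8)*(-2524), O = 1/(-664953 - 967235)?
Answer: 1632188/494357101439 ≈ 3.3016e-6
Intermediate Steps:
k(C) = 5*C
O = -1/1632188 (O = 1/(-1632188) = -1/1632188 ≈ -6.1267e-7)
Y = 302880 (Y = 3*((5*(-8))*(-2524)) = 3*(-40*(-2524)) = 3*100960 = 302880)
1/(O + Y) = 1/(-1/1632188 + 302880) = 1/(494357101439/1632188) = 1632188/494357101439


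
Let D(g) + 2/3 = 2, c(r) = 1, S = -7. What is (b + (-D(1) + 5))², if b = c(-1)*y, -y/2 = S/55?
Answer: 418609/27225 ≈ 15.376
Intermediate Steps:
y = 14/55 (y = -(-14)/55 = -2*(-7/55) = 14/55 ≈ 0.25455)
D(g) = 4/3 (D(g) = -⅔ + 2 = 4/3)
b = 14/55 (b = 1*(14/55) = 14/55 ≈ 0.25455)
(b + (-D(1) + 5))² = (14/55 + (-1*4/3 + 5))² = (14/55 + (-4/3 + 5))² = (14/55 + 11/3)² = (647/165)² = 418609/27225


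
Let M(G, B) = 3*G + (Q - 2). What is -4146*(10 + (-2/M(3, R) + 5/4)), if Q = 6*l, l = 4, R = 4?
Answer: -2875251/62 ≈ -46375.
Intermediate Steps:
Q = 24 (Q = 6*4 = 24)
M(G, B) = 22 + 3*G (M(G, B) = 3*G + (24 - 2) = 3*G + 22 = 22 + 3*G)
-4146*(10 + (-2/M(3, R) + 5/4)) = -4146*(10 + (-2/(22 + 3*3) + 5/4)) = -4146*(10 + (-2/(22 + 9) + 5*(1/4))) = -4146*(10 + (-2/31 + 5/4)) = -4146*(10 + 147/124) = -4146*1387/124 = -2875251/62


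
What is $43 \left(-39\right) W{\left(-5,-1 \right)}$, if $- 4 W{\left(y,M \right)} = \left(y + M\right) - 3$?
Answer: $- \frac{15093}{4} \approx -3773.3$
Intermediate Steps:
$W{\left(y,M \right)} = \frac{3}{4} - \frac{M}{4} - \frac{y}{4}$ ($W{\left(y,M \right)} = - \frac{\left(y + M\right) - 3}{4} = - \frac{\left(M + y\right) - 3}{4} = - \frac{-3 + M + y}{4} = \frac{3}{4} - \frac{M}{4} - \frac{y}{4}$)
$43 \left(-39\right) W{\left(-5,-1 \right)} = 43 \left(-39\right) \left(\frac{3}{4} - - \frac{1}{4} - - \frac{5}{4}\right) = - 1677 \left(\frac{3}{4} + \frac{1}{4} + \frac{5}{4}\right) = \left(-1677\right) \frac{9}{4} = - \frac{15093}{4}$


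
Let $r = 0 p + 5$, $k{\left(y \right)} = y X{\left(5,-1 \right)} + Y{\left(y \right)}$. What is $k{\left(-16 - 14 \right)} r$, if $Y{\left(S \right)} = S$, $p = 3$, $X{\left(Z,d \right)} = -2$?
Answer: $150$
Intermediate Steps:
$k{\left(y \right)} = - y$ ($k{\left(y \right)} = y \left(-2\right) + y = - 2 y + y = - y$)
$r = 5$ ($r = 0 \cdot 3 + 5 = 0 + 5 = 5$)
$k{\left(-16 - 14 \right)} r = - (-16 - 14) 5 = \left(-1\right) \left(-30\right) 5 = 30 \cdot 5 = 150$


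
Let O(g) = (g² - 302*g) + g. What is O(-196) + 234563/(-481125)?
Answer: 46867113937/481125 ≈ 97412.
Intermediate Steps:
O(g) = g² - 301*g
O(-196) + 234563/(-481125) = -196*(-301 - 196) + 234563/(-481125) = -196*(-497) + 234563*(-1/481125) = 97412 - 234563/481125 = 46867113937/481125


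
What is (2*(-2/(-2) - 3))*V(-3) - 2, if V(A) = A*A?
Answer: -38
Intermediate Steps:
V(A) = A²
(2*(-2/(-2) - 3))*V(-3) - 2 = (2*(-2/(-2) - 3))*(-3)² - 2 = (2*(-2*(-½) - 3))*9 - 2 = (2*(1 - 3))*9 - 2 = (2*(-2))*9 - 2 = -4*9 - 2 = -36 - 2 = -38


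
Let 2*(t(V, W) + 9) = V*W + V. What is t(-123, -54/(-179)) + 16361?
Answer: 5825357/358 ≈ 16272.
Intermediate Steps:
t(V, W) = -9 + V/2 + V*W/2 (t(V, W) = -9 + (V*W + V)/2 = -9 + (V + V*W)/2 = -9 + (V/2 + V*W/2) = -9 + V/2 + V*W/2)
t(-123, -54/(-179)) + 16361 = (-9 + (1/2)*(-123) + (1/2)*(-123)*(-54/(-179))) + 16361 = (-9 - 123/2 + (1/2)*(-123)*(-54*(-1/179))) + 16361 = (-9 - 123/2 + (1/2)*(-123)*(54/179)) + 16361 = (-9 - 123/2 - 3321/179) + 16361 = -31881/358 + 16361 = 5825357/358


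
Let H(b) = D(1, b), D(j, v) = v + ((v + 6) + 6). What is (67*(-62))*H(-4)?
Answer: -16616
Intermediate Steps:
D(j, v) = 12 + 2*v (D(j, v) = v + ((6 + v) + 6) = v + (12 + v) = 12 + 2*v)
H(b) = 12 + 2*b
(67*(-62))*H(-4) = (67*(-62))*(12 + 2*(-4)) = -4154*(12 - 8) = -4154*4 = -16616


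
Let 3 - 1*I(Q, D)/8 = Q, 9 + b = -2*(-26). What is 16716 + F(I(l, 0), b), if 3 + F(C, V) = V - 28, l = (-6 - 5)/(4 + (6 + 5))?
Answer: 16728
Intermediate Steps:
l = -11/15 (l = -11/(4 + 11) = -11/15 ≈ -0.73333)
b = 43 (b = -9 - 2*(-26) = -9 + 52 = 43)
I(Q, D) = 24 - 8*Q
F(C, V) = -31 + V (F(C, V) = -3 + (V - 28) = -3 + (-28 + V) = -31 + V)
16716 + F(I(l, 0), b) = 16716 + (-31 + 43) = 16716 + 12 = 16728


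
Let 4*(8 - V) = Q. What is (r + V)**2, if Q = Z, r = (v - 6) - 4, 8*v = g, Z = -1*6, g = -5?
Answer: 81/64 ≈ 1.2656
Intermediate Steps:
Z = -6
v = -5/8 (v = (1/8)*(-5) = -5/8 ≈ -0.62500)
r = -85/8 (r = (-5/8 - 6) - 4 = -53/8 - 4 = -85/8 ≈ -10.625)
Q = -6
V = 19/2 (V = 8 - 1/4*(-6) = 8 + 3/2 = 19/2 ≈ 9.5000)
(r + V)**2 = (-85/8 + 19/2)**2 = (-9/8)**2 = 81/64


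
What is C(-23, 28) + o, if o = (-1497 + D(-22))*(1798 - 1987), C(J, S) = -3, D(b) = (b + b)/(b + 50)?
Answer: 283227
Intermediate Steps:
D(b) = 2*b/(50 + b) (D(b) = (2*b)/(50 + b) = 2*b/(50 + b))
o = 283230 (o = (-1497 + 2*(-22)/(50 - 22))*(1798 - 1987) = (-1497 + 2*(-22)/28)*(-189) = (-1497 + 2*(-22)*(1/28))*(-189) = (-1497 - 11/7)*(-189) = -10490/7*(-189) = 283230)
C(-23, 28) + o = -3 + 283230 = 283227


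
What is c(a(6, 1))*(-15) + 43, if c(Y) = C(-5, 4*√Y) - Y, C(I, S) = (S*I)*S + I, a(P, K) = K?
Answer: 1333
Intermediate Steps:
C(I, S) = I + I*S² (C(I, S) = (I*S)*S + I = I*S² + I = I + I*S²)
c(Y) = -5 - 81*Y (c(Y) = -5*(1 + (4*√Y)²) - Y = -5*(1 + 16*Y) - Y = (-5 - 80*Y) - Y = -5 - 81*Y)
c(a(6, 1))*(-15) + 43 = (-5 - 81*1)*(-15) + 43 = (-5 - 81)*(-15) + 43 = -86*(-15) + 43 = 1290 + 43 = 1333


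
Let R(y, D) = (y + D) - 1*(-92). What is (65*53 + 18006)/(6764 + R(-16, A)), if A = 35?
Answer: 21451/6875 ≈ 3.1201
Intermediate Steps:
R(y, D) = 92 + D + y (R(y, D) = (D + y) + 92 = 92 + D + y)
(65*53 + 18006)/(6764 + R(-16, A)) = (65*53 + 18006)/(6764 + (92 + 35 - 16)) = (3445 + 18006)/(6764 + 111) = 21451/6875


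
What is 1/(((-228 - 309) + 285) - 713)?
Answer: -1/965 ≈ -0.0010363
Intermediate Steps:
1/(((-228 - 309) + 285) - 713) = 1/((-537 + 285) - 713) = 1/(-252 - 713) = 1/(-965) = -1/965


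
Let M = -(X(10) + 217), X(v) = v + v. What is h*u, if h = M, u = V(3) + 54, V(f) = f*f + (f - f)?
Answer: -14931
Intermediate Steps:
X(v) = 2*v
V(f) = f² (V(f) = f² + 0 = f²)
M = -237 (M = -(2*10 + 217) = -(20 + 217) = -1*237 = -237)
u = 63 (u = 3² + 54 = 9 + 54 = 63)
h = -237
h*u = -237*63 = -14931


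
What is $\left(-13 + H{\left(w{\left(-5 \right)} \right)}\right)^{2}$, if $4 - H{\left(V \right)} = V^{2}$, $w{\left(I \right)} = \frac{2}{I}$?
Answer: $\frac{52441}{625} \approx 83.906$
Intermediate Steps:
$H{\left(V \right)} = 4 - V^{2}$
$\left(-13 + H{\left(w{\left(-5 \right)} \right)}\right)^{2} = \left(-13 + \left(4 - \left(\frac{2}{-5}\right)^{2}\right)\right)^{2} = \left(-13 + \left(4 - \left(2 \left(- \frac{1}{5}\right)\right)^{2}\right)\right)^{2} = \left(-13 + \left(4 - \left(- \frac{2}{5}\right)^{2}\right)\right)^{2} = \left(-13 + \left(4 - \frac{4}{25}\right)\right)^{2} = \left(-13 + \frac{96}{25}\right)^{2} = \left(- \frac{229}{25}\right)^{2} = \frac{52441}{625}$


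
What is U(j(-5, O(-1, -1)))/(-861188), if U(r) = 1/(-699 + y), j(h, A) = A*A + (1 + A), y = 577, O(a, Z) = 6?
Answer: 1/105064936 ≈ 9.5179e-9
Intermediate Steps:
j(h, A) = 1 + A + A² (j(h, A) = A² + (1 + A) = 1 + A + A²)
U(r) = -1/122 (U(r) = 1/(-699 + 577) = 1/(-122) = -1/122)
U(j(-5, O(-1, -1)))/(-861188) = -1/122/(-861188) = -1/122*(-1/861188) = 1/105064936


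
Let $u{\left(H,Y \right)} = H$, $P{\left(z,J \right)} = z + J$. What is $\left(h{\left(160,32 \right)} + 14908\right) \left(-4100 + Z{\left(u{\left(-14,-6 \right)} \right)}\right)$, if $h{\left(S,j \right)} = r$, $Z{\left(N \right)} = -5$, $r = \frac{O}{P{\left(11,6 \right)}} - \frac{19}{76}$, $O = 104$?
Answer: $- \frac{4163057015}{68} \approx -6.1221 \cdot 10^{7}$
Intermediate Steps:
$P{\left(z,J \right)} = J + z$
$r = \frac{399}{68}$ ($r = \frac{104}{6 + 11} - \frac{19}{76} = \frac{104}{17} - \frac{1}{4} = \frac{399}{68} \approx 5.8676$)
$h{\left(S,j \right)} = \frac{399}{68}$
$\left(h{\left(160,32 \right)} + 14908\right) \left(-4100 + Z{\left(u{\left(-14,-6 \right)} \right)}\right) = \left(\frac{399}{68} + 14908\right) \left(-4100 - 5\right) = \frac{1014143}{68} \left(-4105\right) = - \frac{4163057015}{68}$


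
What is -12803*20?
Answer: -256060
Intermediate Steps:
-12803*20 = -1*256060 = -256060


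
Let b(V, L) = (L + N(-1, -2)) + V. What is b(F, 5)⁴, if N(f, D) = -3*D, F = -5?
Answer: 1296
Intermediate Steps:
b(V, L) = 6 + L + V (b(V, L) = (L - 3*(-2)) + V = (L + 6) + V = (6 + L) + V = 6 + L + V)
b(F, 5)⁴ = (6 + 5 - 5)⁴ = 6⁴ = 1296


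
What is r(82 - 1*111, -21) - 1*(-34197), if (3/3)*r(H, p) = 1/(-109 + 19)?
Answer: 3077729/90 ≈ 34197.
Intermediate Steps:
r(H, p) = -1/90 (r(H, p) = 1/(-109 + 19) = 1/(-90) = -1/90)
r(82 - 1*111, -21) - 1*(-34197) = -1/90 - 1*(-34197) = -1/90 + 34197 = 3077729/90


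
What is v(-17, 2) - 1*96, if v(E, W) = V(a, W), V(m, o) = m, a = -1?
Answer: -97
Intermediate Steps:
v(E, W) = -1
v(-17, 2) - 1*96 = -1 - 1*96 = -1 - 96 = -97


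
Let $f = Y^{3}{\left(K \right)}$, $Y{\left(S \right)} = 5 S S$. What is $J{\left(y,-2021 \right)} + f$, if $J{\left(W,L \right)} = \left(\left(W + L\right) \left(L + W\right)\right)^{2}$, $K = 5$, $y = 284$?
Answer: $9103310727686$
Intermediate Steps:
$Y{\left(S \right)} = 5 S^{2}$
$J{\left(W,L \right)} = \left(L + W\right)^{4}$ ($J{\left(W,L \right)} = \left(\left(L + W\right) \left(L + W\right)\right)^{2} = \left(\left(L + W\right)^{2}\right)^{2} = \left(L + W\right)^{4}$)
$f = 1953125$ ($f = \left(5 \cdot 5^{2}\right)^{3} = \left(5 \cdot 25\right)^{3} = 125^{3} = 1953125$)
$J{\left(y,-2021 \right)} + f = \left(-2021 + 284\right)^{4} + 1953125 = \left(-1737\right)^{4} + 1953125 = 9103308774561 + 1953125 = 9103310727686$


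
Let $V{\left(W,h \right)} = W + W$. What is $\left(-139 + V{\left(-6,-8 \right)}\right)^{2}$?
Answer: $22801$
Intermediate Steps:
$V{\left(W,h \right)} = 2 W$
$\left(-139 + V{\left(-6,-8 \right)}\right)^{2} = \left(-139 + 2 \left(-6\right)\right)^{2} = \left(-139 - 12\right)^{2} = \left(-151\right)^{2} = 22801$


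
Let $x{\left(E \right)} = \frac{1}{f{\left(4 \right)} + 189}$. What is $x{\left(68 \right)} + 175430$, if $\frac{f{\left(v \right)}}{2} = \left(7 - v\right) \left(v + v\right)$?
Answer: $\frac{41576911}{237} \approx 1.7543 \cdot 10^{5}$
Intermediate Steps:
$f{\left(v \right)} = 4 v \left(7 - v\right)$ ($f{\left(v \right)} = 2 \left(7 - v\right) \left(v + v\right) = 2 \left(7 - v\right) 2 v = 2 \cdot 2 v \left(7 - v\right) = 4 v \left(7 - v\right)$)
$x{\left(E \right)} = \frac{1}{237}$ ($x{\left(E \right)} = \frac{1}{4 \cdot 4 \left(7 - 4\right) + 189} = \frac{1}{4 \cdot 4 \cdot 3 + 189} = \frac{1}{48 + 189} = \frac{1}{237}$)
$x{\left(68 \right)} + 175430 = \frac{1}{237} + 175430 = \frac{41576911}{237}$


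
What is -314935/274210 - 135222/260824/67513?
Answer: -277286543390417/241428341366876 ≈ -1.1485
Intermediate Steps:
-314935/274210 - 135222/260824/67513 = -314935*1/274210 - 135222*1/260824*(1/67513) = -62987/54842 - 67611/130412*1/67513 = -62987/54842 - 67611/8804505356 = -277286543390417/241428341366876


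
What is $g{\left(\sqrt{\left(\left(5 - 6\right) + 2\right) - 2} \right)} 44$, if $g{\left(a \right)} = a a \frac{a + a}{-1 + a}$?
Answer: $-44 + 44 i \approx -44.0 + 44.0 i$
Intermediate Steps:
$g{\left(a \right)} = \frac{2 a^{3}}{-1 + a}$ ($g{\left(a \right)} = a^{2} \frac{2 a}{-1 + a} = \frac{2 a^{3}}{-1 + a}$)
$g{\left(\sqrt{\left(\left(5 - 6\right) + 2\right) - 2} \right)} 44 = \frac{2 \left(\sqrt{\left(\left(5 - 6\right) + 2\right) - 2}\right)^{3}}{-1 + \sqrt{\left(\left(5 - 6\right) + 2\right) - 2}} \cdot 44 = \frac{2 \left(\sqrt{\left(-1 + 2\right) - 2}\right)^{3}}{-1 + \sqrt{\left(-1 + 2\right) - 2}} \cdot 44 = \frac{2 \left(\sqrt{1 - 2}\right)^{3}}{-1 + \sqrt{1 - 2}} \cdot 44 = \frac{2 \left(\sqrt{-1}\right)^{3}}{-1 + \sqrt{-1}} \cdot 44 = \frac{2 i^{3}}{-1 + i} 44 = 2 \left(- i\right) \frac{-1 - i}{2} \cdot 44 = - i \left(-1 - i\right) 44 = - 44 i \left(-1 - i\right)$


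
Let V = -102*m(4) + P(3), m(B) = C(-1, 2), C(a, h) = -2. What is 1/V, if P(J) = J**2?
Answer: 1/213 ≈ 0.0046948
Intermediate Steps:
m(B) = -2
V = 213 (V = -102*(-2) + 3**2 = 204 + 9 = 213)
1/V = 1/213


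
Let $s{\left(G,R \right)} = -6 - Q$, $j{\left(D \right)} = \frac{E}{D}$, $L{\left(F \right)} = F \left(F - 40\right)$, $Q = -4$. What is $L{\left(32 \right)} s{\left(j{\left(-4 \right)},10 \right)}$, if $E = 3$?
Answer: $512$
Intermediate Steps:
$L{\left(F \right)} = F \left(-40 + F\right)$
$j{\left(D \right)} = \frac{3}{D}$
$s{\left(G,R \right)} = -2$ ($s{\left(G,R \right)} = -6 - -4 = -6 + 4 = -2$)
$L{\left(32 \right)} s{\left(j{\left(-4 \right)},10 \right)} = 32 \left(-40 + 32\right) \left(-2\right) = 32 \left(-8\right) \left(-2\right) = \left(-256\right) \left(-2\right) = 512$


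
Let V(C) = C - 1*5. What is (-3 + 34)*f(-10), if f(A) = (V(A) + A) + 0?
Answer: -775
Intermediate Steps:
V(C) = -5 + C (V(C) = C - 5 = -5 + C)
f(A) = -5 + 2*A (f(A) = ((-5 + A) + A) + 0 = (-5 + 2*A) + 0 = -5 + 2*A)
(-3 + 34)*f(-10) = (-3 + 34)*(-5 + 2*(-10)) = 31*(-5 - 20) = 31*(-25) = -775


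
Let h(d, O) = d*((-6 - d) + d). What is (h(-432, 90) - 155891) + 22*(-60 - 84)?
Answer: -156467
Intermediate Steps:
h(d, O) = -6*d (h(d, O) = d*(-6) = -6*d)
(h(-432, 90) - 155891) + 22*(-60 - 84) = (-6*(-432) - 155891) + 22*(-60 - 84) = (2592 - 155891) + 22*(-144) = -153299 - 3168 = -156467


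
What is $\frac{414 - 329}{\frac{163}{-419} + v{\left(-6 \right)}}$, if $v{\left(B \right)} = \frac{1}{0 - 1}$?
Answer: $- \frac{35615}{582} \approx -61.194$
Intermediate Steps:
$v{\left(B \right)} = -1$ ($v{\left(B \right)} = \frac{1}{-1} = -1$)
$\frac{414 - 329}{\frac{163}{-419} + v{\left(-6 \right)}} = \frac{414 - 329}{\frac{163}{-419} - 1} = \frac{85}{163 \left(- \frac{1}{419}\right) - 1} = \frac{85}{- \frac{163}{419} - 1} = \frac{85}{- \frac{582}{419}} = 85 \left(- \frac{419}{582}\right) = - \frac{35615}{582}$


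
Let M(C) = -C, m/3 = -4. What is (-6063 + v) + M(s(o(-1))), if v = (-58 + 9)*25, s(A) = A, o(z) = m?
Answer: -7276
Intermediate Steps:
m = -12 (m = 3*(-4) = -12)
o(z) = -12
v = -1225 (v = -49*25 = -1225)
(-6063 + v) + M(s(o(-1))) = (-6063 - 1225) - 1*(-12) = -7288 + 12 = -7276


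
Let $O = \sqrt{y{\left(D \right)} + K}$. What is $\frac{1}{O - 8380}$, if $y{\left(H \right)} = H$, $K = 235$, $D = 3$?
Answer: $- \frac{4190}{35112081} - \frac{\sqrt{238}}{70224162} \approx -0.00011955$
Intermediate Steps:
$O = \sqrt{238}$ ($O = \sqrt{3 + 235} = \sqrt{238} \approx 15.427$)
$\frac{1}{O - 8380} = \frac{1}{\sqrt{238} - 8380} = \frac{1}{-8380 + \sqrt{238}}$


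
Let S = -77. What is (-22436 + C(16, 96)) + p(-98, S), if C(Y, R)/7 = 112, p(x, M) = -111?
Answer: -21763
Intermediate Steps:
C(Y, R) = 784 (C(Y, R) = 7*112 = 784)
(-22436 + C(16, 96)) + p(-98, S) = (-22436 + 784) - 111 = -21652 - 111 = -21763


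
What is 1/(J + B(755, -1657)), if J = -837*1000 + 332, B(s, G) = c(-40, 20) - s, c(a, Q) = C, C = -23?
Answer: -1/837446 ≈ -1.1941e-6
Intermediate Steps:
c(a, Q) = -23
B(s, G) = -23 - s
J = -836668 (J = -837000 + 332 = -836668)
1/(J + B(755, -1657)) = 1/(-836668 + (-23 - 1*755)) = 1/(-836668 + (-23 - 755)) = 1/(-836668 - 778) = 1/(-837446) = -1/837446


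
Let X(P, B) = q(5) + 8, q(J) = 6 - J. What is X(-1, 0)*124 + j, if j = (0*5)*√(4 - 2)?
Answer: 1116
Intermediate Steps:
j = 0 (j = 0*√2 = 0)
X(P, B) = 9 (X(P, B) = (6 - 1*5) + 8 = (6 - 5) + 8 = 1 + 8 = 9)
X(-1, 0)*124 + j = 9*124 + 0 = 1116 + 0 = 1116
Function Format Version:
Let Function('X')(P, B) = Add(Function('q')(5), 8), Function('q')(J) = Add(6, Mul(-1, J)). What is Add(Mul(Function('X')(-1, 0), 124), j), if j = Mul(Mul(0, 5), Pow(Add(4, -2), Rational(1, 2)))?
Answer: 1116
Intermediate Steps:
j = 0 (j = Mul(0, Pow(2, Rational(1, 2))) = 0)
Function('X')(P, B) = 9 (Function('X')(P, B) = Add(Add(6, Mul(-1, 5)), 8) = Add(Add(6, -5), 8) = Add(1, 8) = 9)
Add(Mul(Function('X')(-1, 0), 124), j) = Add(Mul(9, 124), 0) = Add(1116, 0) = 1116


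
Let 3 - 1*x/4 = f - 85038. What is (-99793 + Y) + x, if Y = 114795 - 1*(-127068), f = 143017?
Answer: -89834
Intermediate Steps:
x = -231904 (x = 12 - 4*(143017 - 85038) = 12 - 4*57979 = 12 - 231916 = -231904)
Y = 241863 (Y = 114795 + 127068 = 241863)
(-99793 + Y) + x = (-99793 + 241863) - 231904 = 142070 - 231904 = -89834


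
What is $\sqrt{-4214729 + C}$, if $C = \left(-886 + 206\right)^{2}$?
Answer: $i \sqrt{3752329} \approx 1937.1 i$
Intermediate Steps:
$C = 462400$ ($C = \left(-680\right)^{2} = 462400$)
$\sqrt{-4214729 + C} = \sqrt{-4214729 + 462400} = \sqrt{-3752329} = i \sqrt{3752329}$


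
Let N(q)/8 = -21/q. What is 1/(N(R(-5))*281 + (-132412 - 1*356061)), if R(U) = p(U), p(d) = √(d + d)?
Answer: -2442365/1194143656277 - 23604*I*√10/1194143656277 ≈ -2.0453e-6 - 6.2507e-8*I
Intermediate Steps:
p(d) = √2*√d (p(d) = √(2*d) = √2*√d)
R(U) = √2*√U
N(q) = -168/q (N(q) = 8*(-21/q) = -168/q)
1/(N(R(-5))*281 + (-132412 - 1*356061)) = 1/(-168*(-I*√10/10)*281 + (-132412 - 1*356061)) = 1/(-168*(-I*√10/10)*281 + (-132412 - 356061)) = 1/(-168*(-I*√10/10)*281 - 488473) = 1/(-(-84)*I*√10/5*281 - 488473) = 1/((84*I*√10/5)*281 - 488473) = 1/(23604*I*√10/5 - 488473) = 1/(-488473 + 23604*I*√10/5)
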